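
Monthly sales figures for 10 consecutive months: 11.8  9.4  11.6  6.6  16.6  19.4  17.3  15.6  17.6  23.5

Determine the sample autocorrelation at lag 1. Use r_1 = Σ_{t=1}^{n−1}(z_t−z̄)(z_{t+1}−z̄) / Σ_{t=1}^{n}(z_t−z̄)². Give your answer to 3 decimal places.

Mean z̄ = (11.8 + 9.4 + 11.6 + 6.6 + 16.6 + 19.4 + 17.3 + 15.6 + 17.6 + 23.5)/10 = 14.9400
Numerator Σ_{t=1}^{9}(z_t−z̄)(z_{t+1}−z̄) = 93.9224
Denominator Σ(z_t−z̄)² = 230.2640
r_1 = 93.9224 / 230.2640 = 0.408

0.408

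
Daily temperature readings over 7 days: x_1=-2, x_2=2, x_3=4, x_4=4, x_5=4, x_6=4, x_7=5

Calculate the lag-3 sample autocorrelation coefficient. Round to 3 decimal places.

-0.088

Mean x̄ = (-2 + 2 + 4 + 4 + 4 + 4 + 5)/7 = 3.0000
Σ(x_t−x̄)(x_{t+3}−x̄) = (-5.0000) + (-1.0000) + (1.0000) + (2.0000) = -3.0000
Denominator Σ(x_t−x̄)² = 34.0000
r_3 = -3.0000 / 34.0000 = -0.088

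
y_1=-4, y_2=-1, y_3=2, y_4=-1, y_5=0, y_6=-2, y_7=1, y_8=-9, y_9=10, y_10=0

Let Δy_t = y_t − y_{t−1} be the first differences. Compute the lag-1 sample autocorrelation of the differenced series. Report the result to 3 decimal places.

First differences Δy: 3, 3, -3, 1, -2, 3, -10, 19, -10
Mean of differences = 0.4444
Numerator Σ(Δy_t−Δȳ)(Δy_{t+1}−Δȳ) = -426.0864
Denominator Σ(Δy_t−Δȳ)² = 600.2222
r_1(Δy) = -426.0864 / 600.2222 = -0.710

-0.710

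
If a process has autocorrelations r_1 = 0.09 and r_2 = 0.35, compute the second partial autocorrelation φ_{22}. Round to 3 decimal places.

φ_{22} = (r_2 − r_1²) / (1 − r_1²)
r_1² = (0.09)² = 0.0081
Numerator = 0.35 − 0.0081 = 0.3419; denominator = 1 − 0.0081 = 0.9919
φ_{22} = 0.3419 / 0.9919 = 0.345

0.345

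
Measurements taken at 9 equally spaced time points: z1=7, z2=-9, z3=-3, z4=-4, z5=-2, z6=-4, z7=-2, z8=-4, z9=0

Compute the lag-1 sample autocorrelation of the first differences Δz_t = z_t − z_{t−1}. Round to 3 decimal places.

-0.378

First differences Δz: -16, 6, -1, 2, -2, 2, -2, 4
Mean of differences = -0.8750
Numerator Σ(Δz_t−Δz̄)(Δz_{t+1}−Δz̄) = -120.3906
Denominator Σ(Δz_t−Δz̄)² = 318.8750
r_1(Δz) = -120.3906 / 318.8750 = -0.378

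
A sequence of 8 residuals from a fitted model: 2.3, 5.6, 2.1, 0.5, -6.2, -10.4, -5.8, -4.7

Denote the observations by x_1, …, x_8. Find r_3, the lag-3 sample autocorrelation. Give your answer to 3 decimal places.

Mean x̄ = (2.3 + 5.6 + 2.1 + 0.5 − 6.2 − 10.4 − 5.8 − 4.7)/8 = -2.0750
Deviations from mean: 4.3750, 7.6750, 4.1750, 2.5750, -4.1250, -8.3250, -3.7250, -2.6250
Σ(x_t−x̄)(x_{t+3}−x̄) = (11.2656) + (-31.6594) + (-34.7569) + (-9.5919) + (10.8281) = -53.9144
Denominator Σ(x_t−x̄)² = 209.1950
r_3 = -53.9144 / 209.1950 = -0.258

-0.258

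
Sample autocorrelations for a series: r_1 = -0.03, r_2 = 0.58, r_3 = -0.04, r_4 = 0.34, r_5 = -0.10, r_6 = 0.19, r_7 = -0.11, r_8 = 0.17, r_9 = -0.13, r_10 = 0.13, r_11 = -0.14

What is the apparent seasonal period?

The largest autocorrelation is r_2 = 0.58, with weaker echoes at lags 4 (0.34), 6 (0.19) and 8 (0.17); the remaining lags stay at or below 0.13.
The dominant spike at lag 2 indicates a seasonal period of 2.

2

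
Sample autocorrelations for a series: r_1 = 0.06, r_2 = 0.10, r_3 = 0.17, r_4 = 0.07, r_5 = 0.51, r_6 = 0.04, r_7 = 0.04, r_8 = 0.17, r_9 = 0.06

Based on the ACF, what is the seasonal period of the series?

The largest autocorrelation is r_5 = 0.51; the remaining lags stay at or below 0.17.
The dominant spike at lag 5 indicates a seasonal period of 5.

5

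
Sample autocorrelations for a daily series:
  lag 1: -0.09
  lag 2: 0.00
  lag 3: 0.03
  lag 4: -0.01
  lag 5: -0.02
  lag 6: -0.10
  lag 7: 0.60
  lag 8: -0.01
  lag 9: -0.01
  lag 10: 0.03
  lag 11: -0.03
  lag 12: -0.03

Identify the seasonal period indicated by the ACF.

The largest autocorrelation is r_7 = 0.60; the remaining lags stay at or below 0.03.
The dominant spike at lag 7 indicates a seasonal period of 7.

7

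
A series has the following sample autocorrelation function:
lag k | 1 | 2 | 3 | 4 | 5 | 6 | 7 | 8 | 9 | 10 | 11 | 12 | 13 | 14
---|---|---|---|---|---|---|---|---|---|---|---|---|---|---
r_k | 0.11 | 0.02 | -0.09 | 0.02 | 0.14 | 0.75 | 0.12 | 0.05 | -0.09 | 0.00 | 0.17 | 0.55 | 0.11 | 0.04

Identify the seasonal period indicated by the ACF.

The largest autocorrelation is r_6 = 0.75, with a weaker echo at lag 12 (0.55); the remaining lags stay at or below 0.17.
The dominant spike at lag 6 indicates a seasonal period of 6.

6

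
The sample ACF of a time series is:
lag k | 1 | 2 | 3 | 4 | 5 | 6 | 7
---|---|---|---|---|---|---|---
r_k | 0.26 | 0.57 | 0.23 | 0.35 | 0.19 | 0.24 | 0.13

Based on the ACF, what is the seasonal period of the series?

The largest autocorrelation is r_2 = 0.57, with a weaker echo at lag 4 (0.35); the remaining lags stay at or below 0.26.
The dominant spike at lag 2 indicates a seasonal period of 2.

2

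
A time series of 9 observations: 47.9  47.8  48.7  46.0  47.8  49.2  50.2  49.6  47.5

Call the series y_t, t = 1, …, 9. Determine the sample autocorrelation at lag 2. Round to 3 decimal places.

-0.201

Mean ȳ = (47.9 + 47.8 + 48.7 + 46.0 + 47.8 + 49.2 + 50.2 + 49.6 + 47.5)/9 = 48.3000
Numerator Σ_{t=1}^{7}(y_t−ȳ)(y_{t+2}−ȳ) = -2.5800
Denominator Σ(y_t−ȳ)² = 12.8600
r_2 = -2.5800 / 12.8600 = -0.201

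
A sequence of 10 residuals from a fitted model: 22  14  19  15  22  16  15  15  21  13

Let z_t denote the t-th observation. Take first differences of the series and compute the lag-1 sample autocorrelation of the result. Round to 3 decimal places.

First differences Δz: -8, 5, -4, 7, -6, -1, 0, 6, -8
Mean of differences = -1.0000
Numerator Σ(Δz_t−Δz̄)(Δz_{t+1}−Δz̄) = -166.0000
Denominator Σ(Δz_t−Δz̄)² = 282.0000
r_1(Δz) = -166.0000 / 282.0000 = -0.589

-0.589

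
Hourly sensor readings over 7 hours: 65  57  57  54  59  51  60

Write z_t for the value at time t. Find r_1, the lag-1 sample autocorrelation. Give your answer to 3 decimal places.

Mean z̄ = (65 + 57 + 57 + 54 + 59 + 51 + 60)/7 = 57.5714
Numerator Σ_{t=1}^{6}(z_t−z̄)(z_{t+1}−z̄) = -32.3265
Denominator Σ(z_t−z̄)² = 119.7143
r_1 = -32.3265 / 119.7143 = -0.270

-0.270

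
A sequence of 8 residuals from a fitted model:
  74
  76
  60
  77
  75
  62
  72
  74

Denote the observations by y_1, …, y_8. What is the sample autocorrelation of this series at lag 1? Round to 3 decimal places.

-0.414

Mean ȳ = (74 + 76 + 60 + 77 + 75 + 62 + 72 + 74)/8 = 71.2500
Deviations from mean: 2.7500, 4.7500, -11.2500, 5.7500, 3.7500, -9.2500, 0.7500, 2.7500
Numerator Σ_{t=1}^{7}(y_t−ȳ)(y_{t+1}−ȳ) = -123.0625
Denominator Σ(y_t−ȳ)² = 297.5000
r_1 = -123.0625 / 297.5000 = -0.414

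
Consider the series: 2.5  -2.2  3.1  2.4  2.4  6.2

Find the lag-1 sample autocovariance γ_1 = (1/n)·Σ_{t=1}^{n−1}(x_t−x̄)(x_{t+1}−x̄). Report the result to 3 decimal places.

-0.613

Mean x̄ = (2.5 − 2.2 + 3.1 + 2.4 + 2.4 + 6.2)/6 = 2.4000
Deviations: 0.1000, -4.6000, 0.7000, 0.0000, 0.0000, 3.8000
Σ_{t=1}^{5}(x_t−x̄)(x_{t+1}−x̄) = -3.6800
γ_1 = -3.6800 / 6 = -0.613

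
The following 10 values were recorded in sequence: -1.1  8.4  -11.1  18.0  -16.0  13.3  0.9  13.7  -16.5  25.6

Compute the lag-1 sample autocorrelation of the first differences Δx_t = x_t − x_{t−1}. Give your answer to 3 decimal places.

First differences Δx: 9.5, -19.5, 29.1, -34.0, 29.3, -12.4, 12.8, -30.2, 42.1
Mean of differences = 2.9667
Numerator Σ(Δx_t−Δx̄)(Δx_{t+1}−Δx̄) = -4853.2511
Denominator Σ(Δx_t−Δx̄)² = 6254.6400
r_1(Δx) = -4853.2511 / 6254.6400 = -0.776

-0.776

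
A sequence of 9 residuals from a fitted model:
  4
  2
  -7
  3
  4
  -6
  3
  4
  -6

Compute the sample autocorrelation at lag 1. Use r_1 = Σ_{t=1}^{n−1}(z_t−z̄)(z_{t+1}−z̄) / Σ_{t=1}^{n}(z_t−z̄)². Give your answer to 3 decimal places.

Mean z̄ = (4 + 2 − 7 + 3 + 4 − 6 + 3 + 4 − 6)/9 = 0.1111
Numerator Σ_{t=1}^{8}(z_t−z̄)(z_{t+1}−z̄) = -69.3457
Denominator Σ(z_t−z̄)² = 190.8889
r_1 = -69.3457 / 190.8889 = -0.363

-0.363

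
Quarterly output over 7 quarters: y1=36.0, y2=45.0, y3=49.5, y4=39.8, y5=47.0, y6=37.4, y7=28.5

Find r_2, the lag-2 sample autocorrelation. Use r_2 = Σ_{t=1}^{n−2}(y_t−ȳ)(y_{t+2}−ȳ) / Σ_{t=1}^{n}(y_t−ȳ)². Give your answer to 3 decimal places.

-0.190

Mean ȳ = (36.0 + 45.0 + 49.5 + 39.8 + 47.0 + 37.4 + 28.5)/7 = 40.4571
Deviations from mean: -4.4571, 4.5429, 9.0429, -0.6571, 6.5429, -3.0571, -11.9571
Σ(y_t−ȳ)(y_{t+2}−ȳ) = (-40.3053) + (-2.9853) + (59.1661) + (2.0090) + (-78.2339) = -60.3494
Denominator Σ(y_t−ȳ)² = 317.8371
r_2 = -60.3494 / 317.8371 = -0.190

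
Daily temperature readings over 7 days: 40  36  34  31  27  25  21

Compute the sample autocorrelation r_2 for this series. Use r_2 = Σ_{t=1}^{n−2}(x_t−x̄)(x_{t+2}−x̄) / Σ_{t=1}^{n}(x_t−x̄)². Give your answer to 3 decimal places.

Mean x̄ = (40 + 36 + 34 + 31 + 27 + 25 + 21)/7 = 30.5714
Σ(x_t−x̄)(x_{t+2}−x̄) = (32.3265) + (2.3265) + (-12.2449) + (-2.3878) + (34.1837) = 54.2041
Denominator Σ(x_t−x̄)² = 265.7143
r_2 = 54.2041 / 265.7143 = 0.204

0.204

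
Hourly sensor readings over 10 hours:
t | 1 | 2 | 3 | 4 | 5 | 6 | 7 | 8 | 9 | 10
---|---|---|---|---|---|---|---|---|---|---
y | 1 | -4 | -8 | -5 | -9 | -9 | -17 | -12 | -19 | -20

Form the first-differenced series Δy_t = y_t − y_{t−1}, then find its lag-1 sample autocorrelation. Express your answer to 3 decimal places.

First differences Δy: -5, -4, 3, -4, 0, -8, 5, -7, -1
Mean of differences = -2.3333
Numerator Σ(Δy_t−Δȳ)(Δy_{t+1}−Δȳ) = -112.4444
Denominator Σ(Δy_t−Δȳ)² = 156.0000
r_1(Δy) = -112.4444 / 156.0000 = -0.721

-0.721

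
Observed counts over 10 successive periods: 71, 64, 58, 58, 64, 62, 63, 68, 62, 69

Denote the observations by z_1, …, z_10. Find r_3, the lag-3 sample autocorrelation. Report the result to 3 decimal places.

Mean z̄ = (71 + 64 + 58 + 58 + 64 + 62 + 63 + 68 + 62 + 69)/10 = 63.9000
Σ(z_t−z̄)(z_{t+3}−z̄) = (-41.8900) + (0.0100) + (11.2100) + (5.3100) + (0.4100) + (3.6100) + (-4.5900) = -25.9300
Denominator Σ(z_t−z̄)² = 170.9000
r_3 = -25.9300 / 170.9000 = -0.152

-0.152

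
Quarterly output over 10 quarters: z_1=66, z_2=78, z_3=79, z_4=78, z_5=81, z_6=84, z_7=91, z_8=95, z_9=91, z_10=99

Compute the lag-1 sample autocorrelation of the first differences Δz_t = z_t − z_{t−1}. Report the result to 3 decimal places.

First differences Δz: 12, 1, -1, 3, 3, 7, 4, -4, 8
Mean of differences = 3.6667
Numerator Σ(Δz_t−Δz̄)(Δz_{t+1}−Δz̄) = -43.1111
Denominator Σ(Δz_t−Δz̄)² = 188.0000
r_1(Δz) = -43.1111 / 188.0000 = -0.229

-0.229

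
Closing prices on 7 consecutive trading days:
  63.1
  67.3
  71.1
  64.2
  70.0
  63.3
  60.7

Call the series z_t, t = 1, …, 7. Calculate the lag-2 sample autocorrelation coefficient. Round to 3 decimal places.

-0.121

Mean z̄ = (63.1 + 67.3 + 71.1 + 64.2 + 70.0 + 63.3 + 60.7)/7 = 65.6714
Deviations from mean: -2.5714, 1.6286, 5.4286, -1.4714, 4.3286, -2.3714, -4.9714
Numerator Σ_{t=1}^{5}(z_t−z̄)(z_{t+2}−z̄) = -10.8873
Denominator Σ(z_t−z̄)² = 89.9743
r_2 = -10.8873 / 89.9743 = -0.121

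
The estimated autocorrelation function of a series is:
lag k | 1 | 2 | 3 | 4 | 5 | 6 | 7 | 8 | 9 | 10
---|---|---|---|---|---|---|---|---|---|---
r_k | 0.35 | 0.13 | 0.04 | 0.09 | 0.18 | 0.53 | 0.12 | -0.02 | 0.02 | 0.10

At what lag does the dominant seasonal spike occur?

The largest autocorrelation is r_6 = 0.53; the remaining lags stay at or below 0.35. The elevated value at lag 1 (0.35), dropping to 0.13 at lag 2, reflects decaying short-term dependence rather than seasonality.
The dominant spike at lag 6 indicates a seasonal period of 6.

6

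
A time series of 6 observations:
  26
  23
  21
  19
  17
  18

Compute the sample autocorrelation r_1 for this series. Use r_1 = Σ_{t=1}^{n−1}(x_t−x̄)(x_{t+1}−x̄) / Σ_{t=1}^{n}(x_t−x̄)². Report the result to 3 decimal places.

Mean x̄ = (26 + 23 + 21 + 19 + 17 + 18)/6 = 20.6667
Numerator Σ_{t=1}^{5}(x_t−x̄)(x_{t+1}−x̄) = 28.5556
Denominator Σ(x_t−x̄)² = 57.3333
r_1 = 28.5556 / 57.3333 = 0.498

0.498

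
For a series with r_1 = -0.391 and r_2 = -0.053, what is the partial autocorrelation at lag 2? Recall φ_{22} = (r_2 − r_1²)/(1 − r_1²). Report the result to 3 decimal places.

-0.243

φ_{22} = (r_2 − r_1²) / (1 − r_1²)
r_1² = (-0.391)² = 0.152881
Numerator = -0.053 − 0.1529 = -0.2059; denominator = 1 − 0.1529 = 0.8471
φ_{22} = -0.2059 / 0.8471 = -0.243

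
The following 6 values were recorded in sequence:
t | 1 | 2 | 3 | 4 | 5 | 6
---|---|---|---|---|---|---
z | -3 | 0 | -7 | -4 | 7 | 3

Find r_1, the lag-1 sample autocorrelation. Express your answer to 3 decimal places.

0.138

Mean z̄ = (-3 + 0 − 7 − 4 + 7 + 3)/6 = -0.6667
Deviations from mean: -2.3333, 0.6667, -6.3333, -3.3333, 7.6667, 3.6667
Σ(z_t−z̄)(z_{t+1}−z̄) = (-1.5556) + (-4.2222) + (21.1111) + (-25.5556) + (28.1111) = 17.8889
Denominator Σ(z_t−z̄)² = 129.3333
r_1 = 17.8889 / 129.3333 = 0.138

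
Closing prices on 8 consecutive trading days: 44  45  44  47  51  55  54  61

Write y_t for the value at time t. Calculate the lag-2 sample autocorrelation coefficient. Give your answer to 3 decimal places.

0.332

Mean ȳ = (44 + 45 + 44 + 47 + 51 + 55 + 54 + 61)/8 = 50.1250
Deviations from mean: -6.1250, -5.1250, -6.1250, -3.1250, 0.8750, 4.8750, 3.8750, 10.8750
Numerator Σ_{t=1}^{6}(y_t−ȳ)(y_{t+2}−ȳ) = 89.3438
Denominator Σ(y_t−ȳ)² = 268.8750
r_2 = 89.3438 / 268.8750 = 0.332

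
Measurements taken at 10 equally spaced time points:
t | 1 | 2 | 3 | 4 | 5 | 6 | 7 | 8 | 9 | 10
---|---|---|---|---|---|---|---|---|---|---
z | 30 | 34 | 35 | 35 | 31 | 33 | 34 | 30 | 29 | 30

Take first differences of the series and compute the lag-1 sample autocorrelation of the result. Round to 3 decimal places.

First differences Δz: 4, 1, 0, -4, 2, 1, -4, -1, 1
Mean of differences = 0.0000
Numerator Σ(Δz_t−Δz̄)(Δz_{t+1}−Δz̄) = -3.0000
Denominator Σ(Δz_t−Δz̄)² = 56.0000
r_1(Δz) = -3.0000 / 56.0000 = -0.054

-0.054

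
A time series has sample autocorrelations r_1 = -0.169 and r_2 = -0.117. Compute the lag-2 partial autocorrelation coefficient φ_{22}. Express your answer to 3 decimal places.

-0.150

φ_{22} = (r_2 − r_1²) / (1 − r_1²)
r_1² = (-0.169)² = 0.028561
Numerator = -0.117 − 0.0286 = -0.1456; denominator = 1 − 0.0286 = 0.9714
φ_{22} = -0.1456 / 0.9714 = -0.150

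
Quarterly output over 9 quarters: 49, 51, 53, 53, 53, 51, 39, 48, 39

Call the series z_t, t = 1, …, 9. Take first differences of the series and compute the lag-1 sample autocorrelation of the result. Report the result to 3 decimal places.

-0.544

First differences Δz: 2, 2, 0, 0, -2, -12, 9, -9
Mean of differences = -1.2500
Numerator Σ(Δz_t−Δz̄)(Δz_{t+1}−Δz̄) = -166.3125
Denominator Σ(Δz_t−Δz̄)² = 305.5000
r_1(Δz) = -166.3125 / 305.5000 = -0.544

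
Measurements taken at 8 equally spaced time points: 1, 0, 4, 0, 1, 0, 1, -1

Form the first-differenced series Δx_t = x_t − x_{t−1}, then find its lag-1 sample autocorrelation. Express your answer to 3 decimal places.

First differences Δx: -1, 4, -4, 1, -1, 1, -2
Mean of differences = -0.2857
Numerator Σ(Δx_t−Δx̄)(Δx_{t+1}−Δx̄) = -27.7959
Denominator Σ(Δx_t−Δx̄)² = 39.4286
r_1(Δx) = -27.7959 / 39.4286 = -0.705

-0.705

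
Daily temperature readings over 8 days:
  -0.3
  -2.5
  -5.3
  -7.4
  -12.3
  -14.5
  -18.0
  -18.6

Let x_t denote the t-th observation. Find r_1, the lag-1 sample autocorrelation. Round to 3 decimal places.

0.670

Mean x̄ = (-0.3 − 2.5 − 5.3 − 7.4 − 12.3 − 14.5 − 18.0 − 18.6)/8 = -9.8625
Deviations from mean: 9.5625, 7.3625, 4.5625, 2.4625, -2.4375, -4.6375, -8.1375, -8.7375
Σ(x_t−x̄)(x_{t+1}−x̄) = (70.4039) + (33.5914) + (11.2352) + (-6.0023) + (11.3039) + (37.7377) + (71.1014) = 229.3711
Denominator Σ(x_t−x̄)² = 342.5388
r_1 = 229.3711 / 342.5388 = 0.670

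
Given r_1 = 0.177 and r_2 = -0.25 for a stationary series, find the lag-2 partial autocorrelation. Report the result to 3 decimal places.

-0.290

φ_{22} = (r_2 − r_1²) / (1 − r_1²)
r_1² = (0.177)² = 0.031329
Numerator = -0.25 − 0.0313 = -0.2813; denominator = 1 − 0.0313 = 0.9687
φ_{22} = -0.2813 / 0.9687 = -0.290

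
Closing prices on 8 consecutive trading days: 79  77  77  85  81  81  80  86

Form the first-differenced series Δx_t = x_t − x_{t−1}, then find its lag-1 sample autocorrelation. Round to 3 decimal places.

-0.368

First differences Δx: -2, 0, 8, -4, 0, -1, 6
Mean of differences = 1.0000
Numerator Σ(Δx_t−Δx̄)(Δx_{t+1}−Δx̄) = -42.0000
Denominator Σ(Δx_t−Δx̄)² = 114.0000
r_1(Δx) = -42.0000 / 114.0000 = -0.368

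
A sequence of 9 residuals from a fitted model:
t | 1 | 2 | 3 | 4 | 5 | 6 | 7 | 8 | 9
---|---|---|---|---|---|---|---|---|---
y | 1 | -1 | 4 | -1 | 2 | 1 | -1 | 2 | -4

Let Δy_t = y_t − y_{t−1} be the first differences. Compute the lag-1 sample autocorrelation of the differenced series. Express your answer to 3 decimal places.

-0.669

First differences Δy: -2, 5, -5, 3, -1, -2, 3, -6
Mean of differences = -0.6250
Numerator Σ(Δy_t−Δȳ)(Δy_{t+1}−Δȳ) = -73.5156
Denominator Σ(Δy_t−Δȳ)² = 109.8750
r_1(Δy) = -73.5156 / 109.8750 = -0.669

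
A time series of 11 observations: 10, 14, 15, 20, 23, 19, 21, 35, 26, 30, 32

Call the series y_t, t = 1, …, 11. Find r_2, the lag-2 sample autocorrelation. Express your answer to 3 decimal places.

Mean ȳ = (10 + 14 + 15 + 20 + 23 + 19 + 21 + 35 + 26 + 30 + 32)/11 = 22.2727
Numerator Σ_{t=1}^{9}(y_t−ȳ)(y_{t+2}−ȳ) = 197.4876
Denominator Σ(y_t−ȳ)² = 620.1818
r_2 = 197.4876 / 620.1818 = 0.318

0.318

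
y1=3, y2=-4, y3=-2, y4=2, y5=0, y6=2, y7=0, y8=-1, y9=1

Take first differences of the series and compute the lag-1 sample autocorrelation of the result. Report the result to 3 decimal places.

-0.249

First differences Δy: -7, 2, 4, -2, 2, -2, -1, 2
Mean of differences = -0.2500
Numerator Σ(Δy_t−Δȳ)(Δy_{t+1}−Δȳ) = -21.3125
Denominator Σ(Δy_t−Δȳ)² = 85.5000
r_1(Δy) = -21.3125 / 85.5000 = -0.249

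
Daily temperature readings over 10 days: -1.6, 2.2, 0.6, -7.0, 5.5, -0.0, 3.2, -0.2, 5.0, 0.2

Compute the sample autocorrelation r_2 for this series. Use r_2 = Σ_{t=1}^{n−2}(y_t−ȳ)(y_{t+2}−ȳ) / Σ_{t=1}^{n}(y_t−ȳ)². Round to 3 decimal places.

Mean ȳ = (-1.6 + 2.2 + 0.6 − 7.0 + 5.5 − 0.0 + 3.2 − 0.2 + 5.0 + 0.2)/10 = 0.7900
Numerator Σ_{t=1}^{8}(y_t−ȳ)(y_{t+2}−ȳ) = 17.5928
Denominator Σ(y_t−ȳ)² = 116.0890
r_2 = 17.5928 / 116.0890 = 0.152

0.152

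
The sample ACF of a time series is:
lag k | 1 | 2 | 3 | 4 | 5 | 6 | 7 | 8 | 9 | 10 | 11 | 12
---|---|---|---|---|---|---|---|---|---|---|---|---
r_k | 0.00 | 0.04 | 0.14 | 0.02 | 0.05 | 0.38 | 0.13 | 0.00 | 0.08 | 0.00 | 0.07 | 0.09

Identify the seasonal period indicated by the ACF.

6

The largest autocorrelation is r_6 = 0.38; the remaining lags stay at or below 0.14.
The dominant spike at lag 6 indicates a seasonal period of 6.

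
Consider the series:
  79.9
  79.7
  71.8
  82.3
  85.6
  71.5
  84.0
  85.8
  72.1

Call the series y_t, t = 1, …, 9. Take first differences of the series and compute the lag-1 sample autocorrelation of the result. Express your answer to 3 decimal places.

First differences Δy: -0.2, -7.9, 10.5, 3.3, -14.1, 12.5, 1.8, -13.7
Mean of differences = -0.9750
Numerator Σ(Δy_t−Δȳ)(Δy_{t+1}−Δȳ) = -266.6631
Denominator Σ(Δy_t−Δȳ)² = 721.9750
r_1(Δy) = -266.6631 / 721.9750 = -0.369

-0.369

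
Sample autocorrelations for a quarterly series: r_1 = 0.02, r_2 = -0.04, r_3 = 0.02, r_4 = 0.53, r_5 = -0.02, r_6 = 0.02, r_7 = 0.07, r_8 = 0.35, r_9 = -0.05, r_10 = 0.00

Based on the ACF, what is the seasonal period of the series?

The largest autocorrelation is r_4 = 0.53, with a weaker echo at lag 8 (0.35); the remaining lags stay at or below 0.07.
The dominant spike at lag 4 indicates a seasonal period of 4.

4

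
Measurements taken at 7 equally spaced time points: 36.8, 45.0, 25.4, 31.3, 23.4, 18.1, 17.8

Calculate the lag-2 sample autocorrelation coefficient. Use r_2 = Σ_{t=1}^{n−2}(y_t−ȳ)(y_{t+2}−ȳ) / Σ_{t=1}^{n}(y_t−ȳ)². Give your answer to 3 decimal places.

0.099

Mean ȳ = (36.8 + 45.0 + 25.4 + 31.3 + 23.4 + 18.1 + 17.8)/7 = 28.2571
Deviations from mean: 8.5429, 16.7429, -2.8571, 3.0429, -4.8571, -10.1571, -10.4571
Σ(y_t−ȳ)(y_{t+2}−ȳ) = (-24.4082) + (50.9461) + (13.8776) + (-30.9067) + (50.7918) = 60.3006
Denominator Σ(y_t−ȳ)² = 606.8371
r_2 = 60.3006 / 606.8371 = 0.099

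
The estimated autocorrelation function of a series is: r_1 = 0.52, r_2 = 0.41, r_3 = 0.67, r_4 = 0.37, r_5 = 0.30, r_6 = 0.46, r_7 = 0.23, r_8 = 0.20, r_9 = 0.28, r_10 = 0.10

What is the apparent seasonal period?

The largest autocorrelation is r_3 = 0.67; the remaining lags stay at or below 0.52. The elevated value at lag 1 (0.52), dropping to 0.41 at lag 2, reflects decaying short-term dependence rather than seasonality.
The dominant spike at lag 3 indicates a seasonal period of 3.

3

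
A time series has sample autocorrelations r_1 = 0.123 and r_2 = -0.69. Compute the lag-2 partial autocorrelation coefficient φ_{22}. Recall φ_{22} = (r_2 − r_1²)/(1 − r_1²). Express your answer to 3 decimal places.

-0.716

φ_{22} = (r_2 − r_1²) / (1 − r_1²)
r_1² = (0.123)² = 0.015129
Numerator = -0.69 − 0.0151 = -0.7051; denominator = 1 − 0.0151 = 0.9849
φ_{22} = -0.7051 / 0.9849 = -0.716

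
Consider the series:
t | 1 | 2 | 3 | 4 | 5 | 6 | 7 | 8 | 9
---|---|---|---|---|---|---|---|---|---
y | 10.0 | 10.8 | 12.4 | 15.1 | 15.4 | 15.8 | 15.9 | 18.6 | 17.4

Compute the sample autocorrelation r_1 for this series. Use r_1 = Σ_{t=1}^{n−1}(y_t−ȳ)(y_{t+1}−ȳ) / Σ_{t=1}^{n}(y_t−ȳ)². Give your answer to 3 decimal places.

0.645

Mean ȳ = (10.0 + 10.8 + 12.4 + 15.1 + 15.4 + 15.8 + 15.9 + 18.6 + 17.4)/9 = 14.6000
Numerator Σ_{t=1}^{8}(y_t−ȳ)(y_{t+1}−ȳ) = 44.0600
Denominator Σ(y_t−ȳ)² = 68.3000
r_1 = 44.0600 / 68.3000 = 0.645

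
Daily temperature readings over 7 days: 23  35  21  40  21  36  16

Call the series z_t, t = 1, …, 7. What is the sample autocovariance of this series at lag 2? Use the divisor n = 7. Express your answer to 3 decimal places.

49.458

Mean z̄ = (23 + 35 + 21 + 40 + 21 + 36 + 16)/7 = 27.4286
Σ_{t=1}^{5}(z_t−z̄)(z_{t+2}−z̄) = 346.2041
γ_2 = 346.2041 / 7 = 49.458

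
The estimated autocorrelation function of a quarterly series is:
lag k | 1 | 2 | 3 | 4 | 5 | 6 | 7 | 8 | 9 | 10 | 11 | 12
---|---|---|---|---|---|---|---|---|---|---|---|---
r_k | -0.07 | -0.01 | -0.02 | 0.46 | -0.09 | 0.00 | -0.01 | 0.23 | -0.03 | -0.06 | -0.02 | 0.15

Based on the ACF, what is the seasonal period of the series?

The largest autocorrelation is r_4 = 0.46, with weaker echoes at lags 8 (0.23) and 12 (0.15); the remaining lags stay at or below 0.00.
The dominant spike at lag 4 indicates a seasonal period of 4.

4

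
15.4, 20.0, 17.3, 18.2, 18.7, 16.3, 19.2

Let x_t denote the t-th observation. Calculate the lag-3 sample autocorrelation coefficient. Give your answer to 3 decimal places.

Mean x̄ = (15.4 + 20.0 + 17.3 + 18.2 + 18.7 + 16.3 + 19.2)/7 = 17.8714
Deviations from mean: -2.4714, 2.1286, -0.5714, 0.3286, 0.8286, -1.5714, 1.3286
Σ(x_t−x̄)(x_{t+3}−x̄) = (-0.8120) + (1.7637) + (0.8980) + (0.4365) = 2.2861
Denominator Σ(x_t−x̄)² = 15.9943
r_3 = 2.2861 / 15.9943 = 0.143

0.143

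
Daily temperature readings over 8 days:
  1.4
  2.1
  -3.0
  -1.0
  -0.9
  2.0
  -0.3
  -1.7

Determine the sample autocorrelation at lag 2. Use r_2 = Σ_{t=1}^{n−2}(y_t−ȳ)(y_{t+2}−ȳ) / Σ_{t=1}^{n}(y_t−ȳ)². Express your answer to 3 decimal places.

Mean ȳ = (1.4 + 2.1 − 3.0 − 1.0 − 0.9 + 2.0 − 0.3 − 1.7)/8 = -0.1750
Deviations from mean: 1.5750, 2.2750, -2.8250, -0.8250, -0.7250, 2.1750, -0.1250, -1.5250
Σ(y_t−ȳ)(y_{t+2}−ȳ) = (-4.4494) + (-1.8769) + (2.0481) + (-1.7944) + (0.0906) + (-3.3169) = -9.2988
Denominator Σ(y_t−ȳ)² = 23.9150
r_2 = -9.2988 / 23.9150 = -0.389

-0.389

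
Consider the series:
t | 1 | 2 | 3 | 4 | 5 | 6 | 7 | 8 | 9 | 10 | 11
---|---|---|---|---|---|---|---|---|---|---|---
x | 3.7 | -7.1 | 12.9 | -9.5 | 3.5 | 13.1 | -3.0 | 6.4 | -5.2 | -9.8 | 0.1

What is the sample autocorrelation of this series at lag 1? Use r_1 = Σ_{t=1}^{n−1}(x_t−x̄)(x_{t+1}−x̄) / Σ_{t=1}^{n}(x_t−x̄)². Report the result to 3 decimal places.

-0.400

Mean x̄ = (3.7 − 7.1 + 12.9 − 9.5 + 3.5 + 13.1 − 3.0 + 6.4 − 5.2 − 9.8 + 0.1)/11 = 0.4636
Numerator Σ_{t=1}^{10}(x_t−x̄)(x_{t+1}−x̄) = -270.4277
Denominator Σ(x_t−x̄)² = 675.3055
r_1 = -270.4277 / 675.3055 = -0.400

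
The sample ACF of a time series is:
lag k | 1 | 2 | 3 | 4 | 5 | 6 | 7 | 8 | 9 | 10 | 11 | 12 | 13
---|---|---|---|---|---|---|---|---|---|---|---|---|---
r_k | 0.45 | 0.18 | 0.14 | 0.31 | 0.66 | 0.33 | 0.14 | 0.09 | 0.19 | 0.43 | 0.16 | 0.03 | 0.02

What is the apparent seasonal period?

5

The largest autocorrelation is r_5 = 0.66; the remaining lags stay at or below 0.45. The elevated value at lag 1 (0.45), dropping to 0.18 at lag 2, reflects decaying short-term dependence rather than seasonality.
The dominant spike at lag 5 indicates a seasonal period of 5.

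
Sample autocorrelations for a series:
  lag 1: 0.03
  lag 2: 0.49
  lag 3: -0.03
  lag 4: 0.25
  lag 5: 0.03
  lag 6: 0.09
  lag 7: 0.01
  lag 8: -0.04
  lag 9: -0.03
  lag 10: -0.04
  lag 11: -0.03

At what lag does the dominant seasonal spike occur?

2

The largest autocorrelation is r_2 = 0.49, with a weaker echo at lag 4 (0.25); the remaining lags stay at or below 0.09.
The dominant spike at lag 2 indicates a seasonal period of 2.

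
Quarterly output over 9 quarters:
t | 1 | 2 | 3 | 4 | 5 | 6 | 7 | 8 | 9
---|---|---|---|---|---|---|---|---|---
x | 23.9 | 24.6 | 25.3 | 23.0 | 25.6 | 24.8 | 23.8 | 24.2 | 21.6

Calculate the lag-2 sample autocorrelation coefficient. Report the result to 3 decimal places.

Mean x̄ = (23.9 + 24.6 + 25.3 + 23.0 + 25.6 + 24.8 + 23.8 + 24.2 + 21.6)/9 = 24.0889
Numerator Σ_{t=1}^{7}(x_t−x̄)(x_{t+2}−x̄) = 0.6320
Denominator Σ(x_t−x̄)² = 12.0289
r_2 = 0.6320 / 12.0289 = 0.053

0.053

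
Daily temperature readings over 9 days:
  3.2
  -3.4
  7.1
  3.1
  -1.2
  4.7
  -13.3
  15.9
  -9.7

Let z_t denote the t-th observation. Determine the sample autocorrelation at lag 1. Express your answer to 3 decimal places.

-0.737

Mean z̄ = (3.2 − 3.4 + 7.1 + 3.1 − 1.2 + 4.7 − 13.3 + 15.9 − 9.7)/9 = 0.7111
Numerator Σ_{t=1}^{8}(z_t−z̄)(z_{t+1}−z̄) = -460.2590
Denominator Σ(z_t−z̄)² = 624.5889
r_1 = -460.2590 / 624.5889 = -0.737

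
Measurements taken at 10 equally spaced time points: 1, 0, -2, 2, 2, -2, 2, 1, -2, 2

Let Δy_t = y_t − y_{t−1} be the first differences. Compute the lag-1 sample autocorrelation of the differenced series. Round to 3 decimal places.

-0.441

First differences Δy: -1, -2, 4, 0, -4, 4, -1, -3, 4
Mean of differences = 0.1111
Numerator Σ(Δy_t−Δȳ)(Δy_{t+1}−Δȳ) = -34.7901
Denominator Σ(Δy_t−Δȳ)² = 78.8889
r_1(Δy) = -34.7901 / 78.8889 = -0.441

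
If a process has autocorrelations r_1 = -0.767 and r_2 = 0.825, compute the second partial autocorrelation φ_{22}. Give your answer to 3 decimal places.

0.575

φ_{22} = (r_2 − r_1²) / (1 − r_1²)
r_1² = (-0.767)² = 0.588289
Numerator = 0.825 − 0.5883 = 0.2367; denominator = 1 − 0.5883 = 0.4117
φ_{22} = 0.2367 / 0.4117 = 0.575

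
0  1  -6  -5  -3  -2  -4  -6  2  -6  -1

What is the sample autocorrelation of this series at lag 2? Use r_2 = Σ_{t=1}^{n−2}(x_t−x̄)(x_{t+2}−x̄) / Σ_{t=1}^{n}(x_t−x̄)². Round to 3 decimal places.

-0.085

Mean x̄ = (0 + 1 − 6 − 5 − 3 − 2 − 4 − 6 + 2 − 6 − 1)/11 = -2.7273
Numerator Σ_{t=1}^{9}(x_t−x̄)(x_{t+2}−x̄) = -7.3306
Denominator Σ(x_t−x̄)² = 86.1818
r_2 = -7.3306 / 86.1818 = -0.085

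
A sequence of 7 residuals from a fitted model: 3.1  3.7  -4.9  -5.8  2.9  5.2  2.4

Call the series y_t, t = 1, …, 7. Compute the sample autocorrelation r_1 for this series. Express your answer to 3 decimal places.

0.264

Mean ȳ = (3.1 + 3.7 − 4.9 − 5.8 + 2.9 + 5.2 + 2.4)/7 = 0.9429
Deviations from mean: 2.1571, 2.7571, -5.8429, -6.7429, 1.9571, 4.2571, 1.4571
Σ(y_t−ȳ)(y_{t+1}−ȳ) = (5.9476) + (-16.1096) + (39.3976) + (-13.1967) + (8.3318) + (6.2033) = 30.5739
Denominator Σ(y_t−ȳ)² = 115.9371
r_1 = 30.5739 / 115.9371 = 0.264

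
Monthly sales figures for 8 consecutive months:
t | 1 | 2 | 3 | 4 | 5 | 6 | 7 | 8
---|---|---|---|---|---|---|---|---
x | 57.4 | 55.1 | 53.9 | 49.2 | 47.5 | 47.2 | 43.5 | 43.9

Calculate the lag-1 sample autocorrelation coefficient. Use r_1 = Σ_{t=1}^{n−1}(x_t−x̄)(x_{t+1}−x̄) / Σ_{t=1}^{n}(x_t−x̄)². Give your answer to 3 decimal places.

Mean x̄ = (57.4 + 55.1 + 53.9 + 49.2 + 47.5 + 47.2 + 43.5 + 43.9)/8 = 49.7125
Deviations from mean: 7.6875, 5.3875, 4.1875, -0.5125, -2.2125, -2.5125, -6.2125, -5.8125
Numerator Σ_{t=1}^{7}(x_t−x̄)(x_{t+1}−x̄) = 120.2423
Denominator Σ(x_t−x̄)² = 189.5088
r_1 = 120.2423 / 189.5088 = 0.634

0.634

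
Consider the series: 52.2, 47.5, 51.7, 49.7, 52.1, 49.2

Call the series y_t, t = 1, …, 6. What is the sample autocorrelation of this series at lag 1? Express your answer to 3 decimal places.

-0.723

Mean ȳ = (52.2 + 47.5 + 51.7 + 49.7 + 52.1 + 49.2)/6 = 50.4000
Σ(y_t−ȳ)(y_{t+1}−ȳ) = (-5.2200) + (-3.7700) + (-0.9100) + (-1.1900) + (-2.0400) = -13.1300
Denominator Σ(y_t−ȳ)² = 18.1600
r_1 = -13.1300 / 18.1600 = -0.723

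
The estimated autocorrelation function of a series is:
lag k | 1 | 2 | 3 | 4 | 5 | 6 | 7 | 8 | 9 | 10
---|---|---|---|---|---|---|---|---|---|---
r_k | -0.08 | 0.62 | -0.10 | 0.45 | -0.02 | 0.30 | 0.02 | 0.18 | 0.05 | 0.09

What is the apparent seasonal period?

2

The largest autocorrelation is r_2 = 0.62, with weaker echoes at lags 4 (0.45), 6 (0.30) and 8 (0.18); the remaining lags stay at or below 0.09.
The dominant spike at lag 2 indicates a seasonal period of 2.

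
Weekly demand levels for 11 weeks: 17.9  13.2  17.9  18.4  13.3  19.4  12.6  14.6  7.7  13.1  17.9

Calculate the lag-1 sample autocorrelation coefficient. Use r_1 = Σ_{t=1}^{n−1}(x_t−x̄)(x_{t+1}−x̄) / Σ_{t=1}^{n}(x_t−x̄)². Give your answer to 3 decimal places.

Mean x̄ = (17.9 + 13.2 + 17.9 + 18.4 + 13.3 + 19.4 + 12.6 + 14.6 + 7.7 + 13.1 + 17.9)/11 = 15.0909
Numerator Σ_{t=1}^{10}(x_t−x̄)(x_{t+1}−x̄) = -11.7319
Denominator Σ(x_t−x̄)² = 125.0091
r_1 = -11.7319 / 125.0091 = -0.094

-0.094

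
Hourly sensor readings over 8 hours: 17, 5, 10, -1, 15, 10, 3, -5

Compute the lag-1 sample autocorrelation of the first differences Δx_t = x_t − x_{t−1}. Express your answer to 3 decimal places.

-0.482

First differences Δx: -12, 5, -11, 16, -5, -7, -8
Mean of differences = -3.1429
Numerator Σ(Δx_t−Δx̄)(Δx_{t+1}−Δx̄) = -296.1633
Denominator Σ(Δx_t−Δx̄)² = 614.8571
r_1(Δx) = -296.1633 / 614.8571 = -0.482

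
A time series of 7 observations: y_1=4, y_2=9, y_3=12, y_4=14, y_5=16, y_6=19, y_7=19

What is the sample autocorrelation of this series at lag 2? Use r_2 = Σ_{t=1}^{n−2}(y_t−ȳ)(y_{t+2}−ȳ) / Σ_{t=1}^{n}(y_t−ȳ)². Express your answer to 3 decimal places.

0.139

Mean ȳ = (4 + 9 + 12 + 14 + 16 + 19 + 19)/7 = 13.2857
Σ(y_t−ȳ)(y_{t+2}−ȳ) = (11.9388) + (-3.0612) + (-3.4898) + (4.0816) + (15.5102) = 24.9796
Denominator Σ(y_t−ȳ)² = 179.4286
r_2 = 24.9796 / 179.4286 = 0.139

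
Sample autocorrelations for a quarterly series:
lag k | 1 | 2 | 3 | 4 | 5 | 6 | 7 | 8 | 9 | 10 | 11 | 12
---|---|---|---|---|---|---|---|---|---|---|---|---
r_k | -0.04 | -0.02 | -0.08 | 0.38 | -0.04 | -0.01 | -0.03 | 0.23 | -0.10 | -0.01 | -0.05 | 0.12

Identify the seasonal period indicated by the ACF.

4

The largest autocorrelation is r_4 = 0.38, with a weaker echo at lag 8 (0.23); the remaining lags stay at or below 0.12.
The dominant spike at lag 4 indicates a seasonal period of 4.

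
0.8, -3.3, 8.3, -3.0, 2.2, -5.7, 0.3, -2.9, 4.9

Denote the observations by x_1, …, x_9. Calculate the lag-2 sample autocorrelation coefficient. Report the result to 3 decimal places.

0.441

Mean x̄ = (0.8 − 3.3 + 8.3 − 3.0 + 2.2 − 5.7 + 0.3 − 2.9 + 4.9)/9 = 0.1778
Numerator Σ_{t=1}^{7}(x_t−x̄)(x_{t+2}−x̄) = 70.1235
Denominator Σ(x_t−x̄)² = 158.9756
r_2 = 70.1235 / 158.9756 = 0.441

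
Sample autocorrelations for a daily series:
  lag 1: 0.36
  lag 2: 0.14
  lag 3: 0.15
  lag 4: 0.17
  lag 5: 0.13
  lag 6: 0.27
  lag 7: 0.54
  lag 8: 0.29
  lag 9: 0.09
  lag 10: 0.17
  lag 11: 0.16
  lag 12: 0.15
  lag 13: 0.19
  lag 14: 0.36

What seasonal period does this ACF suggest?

7

The largest autocorrelation is r_7 = 0.54; the remaining lags stay at or below 0.36. The elevated value at lag 1 (0.36), dropping to 0.14 at lag 2, reflects decaying short-term dependence rather than seasonality.
The dominant spike at lag 7 indicates a seasonal period of 7.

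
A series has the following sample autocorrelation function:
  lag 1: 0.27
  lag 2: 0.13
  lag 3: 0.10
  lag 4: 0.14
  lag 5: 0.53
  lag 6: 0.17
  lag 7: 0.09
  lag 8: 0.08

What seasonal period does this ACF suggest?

The largest autocorrelation is r_5 = 0.53; the remaining lags stay at or below 0.27. The elevated value at lag 1 (0.27), dropping to 0.13 at lag 2, reflects decaying short-term dependence rather than seasonality.
The dominant spike at lag 5 indicates a seasonal period of 5.

5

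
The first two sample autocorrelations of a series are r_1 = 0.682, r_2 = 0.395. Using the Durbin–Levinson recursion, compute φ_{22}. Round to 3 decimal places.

φ_{22} = (r_2 − r_1²) / (1 − r_1²)
r_1² = (0.682)² = 0.465124
Numerator = 0.395 − 0.4651 = -0.0701; denominator = 1 − 0.4651 = 0.5349
φ_{22} = -0.0701 / 0.5349 = -0.131

-0.131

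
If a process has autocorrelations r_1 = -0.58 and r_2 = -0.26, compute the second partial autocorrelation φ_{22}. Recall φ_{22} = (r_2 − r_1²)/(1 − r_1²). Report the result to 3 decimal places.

φ_{22} = (r_2 − r_1²) / (1 − r_1²)
r_1² = (-0.58)² = 0.3364
Numerator = -0.26 − 0.3364 = -0.5964; denominator = 1 − 0.3364 = 0.6636
φ_{22} = -0.5964 / 0.6636 = -0.899

-0.899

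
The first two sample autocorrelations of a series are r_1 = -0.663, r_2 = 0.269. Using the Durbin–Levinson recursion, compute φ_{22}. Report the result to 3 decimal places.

-0.304

φ_{22} = (r_2 − r_1²) / (1 − r_1²)
r_1² = (-0.663)² = 0.439569
Numerator = 0.269 − 0.4396 = -0.1706; denominator = 1 − 0.4396 = 0.5604
φ_{22} = -0.1706 / 0.5604 = -0.304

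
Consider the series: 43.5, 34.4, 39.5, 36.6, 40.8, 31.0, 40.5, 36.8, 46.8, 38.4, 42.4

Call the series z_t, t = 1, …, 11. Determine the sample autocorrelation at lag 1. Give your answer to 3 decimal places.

Mean z̄ = (43.5 + 34.4 + 39.5 + 36.6 + 40.8 + 31.0 + 40.5 + 36.8 + 46.8 + 38.4 + 42.4)/11 = 39.1545
Numerator Σ_{t=1}^{10}(z_t−z̄)(z_{t+1}−z̄) = -81.1657
Denominator Σ(z_t−z̄)² = 194.2473
r_1 = -81.1657 / 194.2473 = -0.418

-0.418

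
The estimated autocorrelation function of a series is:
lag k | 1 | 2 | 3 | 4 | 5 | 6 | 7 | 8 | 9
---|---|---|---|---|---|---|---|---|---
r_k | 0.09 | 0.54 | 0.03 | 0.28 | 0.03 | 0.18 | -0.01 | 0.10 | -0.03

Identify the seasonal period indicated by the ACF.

2

The largest autocorrelation is r_2 = 0.54, with weaker echoes at lags 4 (0.28) and 6 (0.18); the remaining lags stay at or below 0.10.
The dominant spike at lag 2 indicates a seasonal period of 2.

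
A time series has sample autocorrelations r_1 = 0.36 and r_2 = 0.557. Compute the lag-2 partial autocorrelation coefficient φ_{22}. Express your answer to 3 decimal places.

0.491

φ_{22} = (r_2 − r_1²) / (1 − r_1²)
r_1² = (0.36)² = 0.1296
Numerator = 0.557 − 0.1296 = 0.4274; denominator = 1 − 0.1296 = 0.8704
φ_{22} = 0.4274 / 0.8704 = 0.491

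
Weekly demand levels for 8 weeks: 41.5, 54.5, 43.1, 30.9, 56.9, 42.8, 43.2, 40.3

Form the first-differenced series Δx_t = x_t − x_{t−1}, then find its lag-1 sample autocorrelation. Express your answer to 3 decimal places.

-0.527

First differences Δx: 13.0, -11.4, -12.2, 26.0, -14.1, 0.4, -2.9
Mean of differences = -0.1714
Numerator Σ(Δx_t−Δx̄)(Δx_{t+1}−Δx̄) = -701.6865
Denominator Σ(Δx_t−Δx̄)² = 1330.9743
r_1(Δx) = -701.6865 / 1330.9743 = -0.527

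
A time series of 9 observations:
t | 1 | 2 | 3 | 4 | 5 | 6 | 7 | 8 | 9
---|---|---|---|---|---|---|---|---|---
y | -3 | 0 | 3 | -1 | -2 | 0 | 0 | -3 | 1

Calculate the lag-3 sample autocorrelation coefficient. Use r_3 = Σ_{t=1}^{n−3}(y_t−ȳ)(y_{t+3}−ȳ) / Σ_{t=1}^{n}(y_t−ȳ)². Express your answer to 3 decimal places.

Mean ȳ = (-3 + 0 + 3 − 1 − 2 + 0 + 0 − 3 + 1)/9 = -0.5556
Numerator Σ_{t=1}^{6}(y_t−ȳ)(y_{t+3}−ȳ) = 6.4074
Denominator Σ(y_t−ȳ)² = 30.2222
r_3 = 6.4074 / 30.2222 = 0.212

0.212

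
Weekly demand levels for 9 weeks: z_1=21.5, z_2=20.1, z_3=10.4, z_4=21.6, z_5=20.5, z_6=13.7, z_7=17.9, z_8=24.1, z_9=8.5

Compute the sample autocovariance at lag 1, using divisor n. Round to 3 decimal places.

Mean z̄ = (21.5 + 20.1 + 10.4 + 21.6 + 20.5 + 13.7 + 17.9 + 24.1 + 8.5)/9 = 17.5889
Σ_{t=1}^{8}(z_t−z̄)(z_{t+1}−z̄) = -95.0735
γ_1 = -95.0735 / 9 = -10.564

-10.564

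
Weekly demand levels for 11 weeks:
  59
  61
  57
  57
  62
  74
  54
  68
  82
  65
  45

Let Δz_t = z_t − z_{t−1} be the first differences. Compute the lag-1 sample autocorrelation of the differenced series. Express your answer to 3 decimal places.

-0.101

First differences Δz: 2, -4, 0, 5, 12, -20, 14, 14, -17, -20
Mean of differences = -1.4000
Numerator Σ(Δz_t−Δz̄)(Δz_{t+1}−Δz̄) = -166.3600
Denominator Σ(Δz_t−Δz̄)² = 1650.4000
r_1(Δz) = -166.3600 / 1650.4000 = -0.101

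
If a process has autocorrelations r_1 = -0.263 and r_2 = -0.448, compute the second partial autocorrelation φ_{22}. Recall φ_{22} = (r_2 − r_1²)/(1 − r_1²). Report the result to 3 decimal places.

φ_{22} = (r_2 − r_1²) / (1 − r_1²)
r_1² = (-0.263)² = 0.069169
Numerator = -0.448 − 0.0692 = -0.5172; denominator = 1 − 0.0692 = 0.9308
φ_{22} = -0.5172 / 0.9308 = -0.556

-0.556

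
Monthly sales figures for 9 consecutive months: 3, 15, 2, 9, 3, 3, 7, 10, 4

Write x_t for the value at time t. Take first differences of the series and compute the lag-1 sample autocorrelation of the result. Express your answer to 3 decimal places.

-0.642

First differences Δx: 12, -13, 7, -6, 0, 4, 3, -6
Mean of differences = 0.1250
Numerator Σ(Δx_t−Δx̄)(Δx_{t+1}−Δx̄) = -294.3906
Denominator Σ(Δx_t−Δx̄)² = 458.8750
r_1(Δx) = -294.3906 / 458.8750 = -0.642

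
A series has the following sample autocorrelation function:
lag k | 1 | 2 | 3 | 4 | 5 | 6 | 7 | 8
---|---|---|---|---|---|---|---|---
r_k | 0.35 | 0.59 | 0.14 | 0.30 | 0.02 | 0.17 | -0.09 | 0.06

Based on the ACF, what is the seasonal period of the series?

The largest autocorrelation is r_2 = 0.59; the remaining lags stay at or below 0.35.
The dominant spike at lag 2 indicates a seasonal period of 2.

2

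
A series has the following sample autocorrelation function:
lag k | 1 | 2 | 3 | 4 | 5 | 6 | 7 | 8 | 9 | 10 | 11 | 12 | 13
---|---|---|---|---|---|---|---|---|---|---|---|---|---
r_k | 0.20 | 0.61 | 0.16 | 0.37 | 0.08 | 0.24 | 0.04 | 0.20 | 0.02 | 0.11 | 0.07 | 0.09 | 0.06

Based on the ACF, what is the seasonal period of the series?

2

The largest autocorrelation is r_2 = 0.61, with weaker echoes at lags 4 (0.37) and 6 (0.24); the remaining lags stay at or below 0.20.
The dominant spike at lag 2 indicates a seasonal period of 2.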